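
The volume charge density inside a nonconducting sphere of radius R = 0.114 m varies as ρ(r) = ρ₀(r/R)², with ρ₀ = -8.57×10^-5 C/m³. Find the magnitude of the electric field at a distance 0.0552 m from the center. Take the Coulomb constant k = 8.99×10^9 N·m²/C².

E = 2.51×10^4 V/m

Symmetry ⇒ E = E(r) r̂. Gaussian sphere of radius r = 0.0552 m (r < R).
Integrate the density: Q_enc = 4π ∫₀^r ρ₀(r'/R)^2 r'² dr' = 4πρ₀ r^5/(5·R²) = -8.494e-9 C.
Since E is radial and uniform over the Gaussian sphere, Φ = E·4πr² = Q_enc/ε₀.
E = k|Q_enc|/r² = (8.99×10^9)(8.494e-9)/(0.0552)² = 2.51×10^4 N/C.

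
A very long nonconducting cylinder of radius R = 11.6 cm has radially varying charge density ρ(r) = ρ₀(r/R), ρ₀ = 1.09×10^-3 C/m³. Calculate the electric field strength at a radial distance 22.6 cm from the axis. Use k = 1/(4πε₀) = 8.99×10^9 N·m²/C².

By cylindrical symmetry E is radial; use a coaxial Gaussian cylinder of radius 22.6 cm and length L (r > R, full charge per length enclosed).
λ_enc = 2π ∫₀^R ρ₀(r'/R)^1 r' dr' = 2πρ₀R²/3 = 3.072×10^-5 C/m.
Gauss's law: E·2πrL = λ_enc L/ε₀.
E = 2k|λ_enc|/r = 2(8.99×10^9)(3.072e-5)/(0.226) = 2.44×10^6 N/C.

E ≈ 2.44×10^6 N/C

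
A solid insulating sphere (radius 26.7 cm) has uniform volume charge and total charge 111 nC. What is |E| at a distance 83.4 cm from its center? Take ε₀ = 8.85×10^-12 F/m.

Symmetry ⇒ E = E(r) r̂. Gaussian sphere of radius r = 83.4 cm (r > R, so the entire charge is enclosed).
Q_enc = 111 nC = 1.11e-7 C.
Since E is radial and uniform over the Gaussian sphere, Φ = E·4πr² = Q_enc/ε₀.
E = |Q_enc|/(4πε₀r²) = (1.11e-7)/(4π·8.85×10^-12·(0.834)²) = 1.43e3 N/C.

E = 1.43e3 N/C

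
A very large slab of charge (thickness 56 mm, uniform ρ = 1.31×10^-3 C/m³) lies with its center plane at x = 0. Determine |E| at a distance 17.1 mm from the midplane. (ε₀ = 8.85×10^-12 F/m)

|E| = 2.53×10^6 N/C

By symmetry E is perpendicular to the slab. A Gaussian pillbox from −17.1 mm to +17.1 mm (face area A) lies entirely within the slab.
Q_enc = ρ·(2x)·A and flux = 2EA, so 2EA = 2ρxA/ε₀ ⇒ E = |ρ|x/ε₀.
E = (1.31×10^-3)(0.0171)/(8.85×10^-12) = 2.53×10^6 N/C.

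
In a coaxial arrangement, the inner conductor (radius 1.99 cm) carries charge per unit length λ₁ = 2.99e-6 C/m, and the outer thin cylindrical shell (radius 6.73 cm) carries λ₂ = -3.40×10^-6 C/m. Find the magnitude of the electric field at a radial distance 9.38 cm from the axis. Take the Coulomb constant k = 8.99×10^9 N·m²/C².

E = 7.86e4 V/m

Take a coaxial cylindrical Gaussian surface of radius r = 9.38 cm and length L (r > 6.73 cm, enclosing both).
λ_enc = λ₁ + λ₂ = (2.99e-6) + (-3.40×10^-6) = -4.10×10^-7 C/m.
Applying ∮E·dA = Q_enc/ε₀ with the end caps contributing no flux:
E = 2k|λ_enc|/r = 2(8.99×10^9)(4.10×10^-7)/(0.0938) = 7.86e4 N/C.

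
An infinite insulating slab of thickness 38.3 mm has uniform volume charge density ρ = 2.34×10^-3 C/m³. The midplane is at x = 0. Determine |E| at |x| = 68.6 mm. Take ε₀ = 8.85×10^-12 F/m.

The point |x| = 68.6 mm lies outside the slab (half-thickness 0.01915 m). A symmetric pillbox spanning the full slab encloses Q_enc = ρ·d·A.
Flux = 2EA ⇒ E = |ρ|d/(2ε₀), independent of distance outside.
E = (2.34e-3)(0.0383)/(2·8.85×10^-12) = 5.06e6 N/C.

|E| = 5.06×10^6 N/C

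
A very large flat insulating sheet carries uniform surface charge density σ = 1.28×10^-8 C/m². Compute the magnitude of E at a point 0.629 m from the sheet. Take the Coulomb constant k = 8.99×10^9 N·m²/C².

Choose a cylindrical pillbox piercing the sheet, end faces (area A) parallel to it.
Flux Φ = 2EA and Q_enc = σA, so 2EA = σA/ε₀ ⇒ E = |σ|/(2ε₀), independent of distance.
E = 2πk|σ| = 2π(8.99×10^9)(1.28e-8) = 723 N/C.

E = 723 V/m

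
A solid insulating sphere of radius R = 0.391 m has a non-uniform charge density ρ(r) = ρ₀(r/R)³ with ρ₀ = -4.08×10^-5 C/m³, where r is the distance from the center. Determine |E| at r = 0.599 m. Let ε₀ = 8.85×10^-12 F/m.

By spherical symmetry E is radial; choose a Gaussian sphere of radius r = 0.599 m (r > R, all charge enclosed).
Q_enc = 4π ∫₀^R ρ₀(r'/R)^3 r'² dr' = 4πρ₀R³/6 = -5.108e-6 C.
Applying ∮E·dA = Q_enc/ε₀ with Φ = E(4πr²):
E = |Q_enc|/(4πε₀r²) = (5.108×10^-6)/(4π·8.85×10^-12·(0.599)²) = 1.28×10^5 N/C.

E ≈ 1.28e5 N/C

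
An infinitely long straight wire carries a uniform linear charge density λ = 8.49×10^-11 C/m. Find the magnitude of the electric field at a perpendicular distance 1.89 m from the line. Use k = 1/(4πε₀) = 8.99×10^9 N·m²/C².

E ≈ 0.808 V/m

Coaxial Gaussian cylinder, radius r = 1.89 m, length L.
Q_enc = λL, so λ_enc = 8.49×10^-11 C/m.
Since E is radial and uniform over the curved surface, Φ = E·2πrL = Q_enc/ε₀ = λ_enc L/ε₀.
E = 2k|λ_enc|/r = 2(8.99×10^9)(8.49×10^-11)/(1.89) = 0.808 N/C.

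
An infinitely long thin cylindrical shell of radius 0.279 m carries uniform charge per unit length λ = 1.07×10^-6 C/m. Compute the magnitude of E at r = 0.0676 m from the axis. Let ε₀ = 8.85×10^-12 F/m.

By cylindrical symmetry E is radial; use a coaxial Gaussian cylinder of radius 0.0676 m and length L (r < 0.279 m, inside the shell).
No charge is enclosed, so Gauss's law gives E·2πrL = 0 ⇒ E = 0.

E = 0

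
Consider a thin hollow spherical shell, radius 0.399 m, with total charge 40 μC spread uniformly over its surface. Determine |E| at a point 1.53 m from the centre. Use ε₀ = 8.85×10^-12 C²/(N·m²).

Use a concentric Gaussian sphere at r = 1.53 m (r > 0.399 m).
The entire shell is enclosed: Q_enc = 4.00×10^-5 C.
Applying ∮E·dA = Q_enc/ε₀ with Φ = E(4πr²):
E = |Q_enc|/(4πε₀r²) = (4.00×10^-5)/(4π·8.85×10^-12·(1.53)²) = 1.54e5 N/C.

|E| = 1.54×10^5 N/C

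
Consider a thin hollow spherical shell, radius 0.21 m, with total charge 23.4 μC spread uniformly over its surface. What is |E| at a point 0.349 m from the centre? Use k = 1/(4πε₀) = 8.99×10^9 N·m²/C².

Use a concentric Gaussian sphere at r = 0.349 m (r > 0.21 m).
The entire shell is enclosed: Q_enc = 2.34×10^-5 C.
Gauss's law: E·4πr² = Q_enc/ε₀.
E = k|Q_enc|/r² = (8.99×10^9)(2.34e-5)/(0.349)² = 1.73×10^6 N/C.

1.73×10^6 V/m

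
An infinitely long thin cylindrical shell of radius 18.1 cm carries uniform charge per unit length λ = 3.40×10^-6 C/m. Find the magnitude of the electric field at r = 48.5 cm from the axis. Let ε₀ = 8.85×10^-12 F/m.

Coaxial Gaussian cylinder, radius r = 48.5 cm, length L (r > 18.1 cm).
The full line charge is enclosed: λ_enc = 3.40×10^-6 C/m.
Applying ∮E·dA = Q_enc/ε₀ with the end caps contributing no flux:
E = |λ_enc|/(2πε₀r) = (3.40×10^-6)/(2π·8.85×10^-12·0.485) = 1.26×10^5 N/C.

1.26e5 N/C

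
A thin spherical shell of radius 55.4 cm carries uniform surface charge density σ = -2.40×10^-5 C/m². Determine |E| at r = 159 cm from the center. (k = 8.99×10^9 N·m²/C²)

E = 3.29×10^5 N/C

By spherical symmetry E is radial; choose a Gaussian sphere of radius r = 159 cm (r > 55.4 cm).
The entire shell is enclosed: Q_enc = σ·4πR² = (-2.40×10^-5)·4π·(0.554)² = -9.256e-5 C.
Applying ∮E·dA = Q_enc/ε₀ with Φ = E(4πr²):
E = k|Q_enc|/r² = (8.99×10^9)(9.256×10^-5)/(1.59)² = 3.29e5 N/C.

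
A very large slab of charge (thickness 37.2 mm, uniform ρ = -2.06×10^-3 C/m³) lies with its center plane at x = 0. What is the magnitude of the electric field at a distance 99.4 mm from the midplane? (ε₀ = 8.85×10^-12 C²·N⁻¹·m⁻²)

4.33×10^6 N/C

The point |x| = 99.4 mm lies outside the slab (half-thickness 0.0186 m). A symmetric pillbox spanning the full slab encloses Q_enc = ρ·d·A.
Flux = 2EA ⇒ E = |ρ|d/(2ε₀), independent of distance outside.
E = (2.06e-3)(0.0372)/(2·8.85×10^-12) = 4.33e6 N/C.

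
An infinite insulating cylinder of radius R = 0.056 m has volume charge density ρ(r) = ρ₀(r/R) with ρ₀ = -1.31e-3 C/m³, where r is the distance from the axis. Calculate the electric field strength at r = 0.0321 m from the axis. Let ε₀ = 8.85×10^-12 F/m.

E ≈ 9.08×10^5 N/C

By cylindrical symmetry E is radial; use a coaxial Gaussian cylinder of radius 0.0321 m and length L (r < R).
λ_enc = ∫₀^r ρ(r')·2πr' dr' = (2πρ₀/R)·r^3/3 = -1.621×10^-6 C/m.
Applying ∮E·dA = Q_enc/ε₀ with the end caps contributing no flux:
E = |λ_enc|/(2πε₀r) = (1.621×10^-6)/(2π·8.85×10^-12·0.0321) = 9.08×10^5 N/C.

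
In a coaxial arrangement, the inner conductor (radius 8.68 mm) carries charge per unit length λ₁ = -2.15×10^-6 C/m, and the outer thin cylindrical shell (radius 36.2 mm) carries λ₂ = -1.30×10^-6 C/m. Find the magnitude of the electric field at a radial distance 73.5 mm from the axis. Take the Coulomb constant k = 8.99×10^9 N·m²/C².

Coaxial Gaussian cylinder, radius r = 73.5 mm, length L (r > 36.2 mm, enclosing both).
λ_enc = λ₁ + λ₂ = (-2.15×10^-6) + (-1.30×10^-6) = -3.45e-6 C/m.
Gauss's law: E·2πrL = λ_enc L/ε₀.
E = 2k|λ_enc|/r = 2(8.99×10^9)(3.45×10^-6)/(0.0735) = 8.44×10^5 N/C.

|E| = 8.44e5 N/C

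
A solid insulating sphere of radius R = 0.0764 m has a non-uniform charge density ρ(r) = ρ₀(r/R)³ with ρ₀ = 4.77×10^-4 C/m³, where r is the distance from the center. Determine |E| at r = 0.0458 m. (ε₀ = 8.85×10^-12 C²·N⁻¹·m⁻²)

E ≈ 8.86×10^4 V/m

Take a concentric spherical Gaussian surface of radius r = 0.0458 m (r < R).
Integrate the density: Q_enc = 4π ∫₀^r ρ₀(r'/R)^3 r'² dr' = 4πρ₀ r^6/(6·R³) = 2.068×10^-8 C.
Since E is radial and uniform over the Gaussian sphere, Φ = E·4πr² = Q_enc/ε₀.
E = |Q_enc|/(4πε₀r²) = (2.068×10^-8)/(4π·8.85×10^-12·(0.0458)²) = 8.86×10^4 N/C.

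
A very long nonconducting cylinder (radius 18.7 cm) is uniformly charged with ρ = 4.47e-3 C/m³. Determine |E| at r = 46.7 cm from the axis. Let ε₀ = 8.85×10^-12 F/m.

E = 1.89e7 N/C

Choose a coaxial cylinder of radius r = 46.7 cm (arbitrary length L) as the Gaussian surface (r > 18.7 cm, full cross-section enclosed).
λ_enc = ρ·πR² = (4.47×10^-3)π(0.187)² = 4.911×10^-4 C/m.
Applying ∮E·dA = Q_enc/ε₀ with the end caps contributing no flux:
E = |λ_enc|/(2πε₀r) = (4.911e-4)/(2π·8.85×10^-12·0.467) = 1.89×10^7 N/C.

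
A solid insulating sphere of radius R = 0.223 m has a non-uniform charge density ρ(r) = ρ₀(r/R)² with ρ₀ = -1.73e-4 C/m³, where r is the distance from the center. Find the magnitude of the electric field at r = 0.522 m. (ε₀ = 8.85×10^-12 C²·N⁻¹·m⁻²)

By spherical symmetry E is radial; choose a Gaussian sphere of radius r = 0.522 m (r > R, all charge enclosed).
Q_enc = 4π ∫₀^R ρ₀(r'/R)^2 r'² dr' = 4πρ₀R³/5 = -4.822e-6 C.
Gauss's law: E·4πr² = Q_enc/ε₀.
E = |Q_enc|/(4πε₀r²) = (4.822e-6)/(4π·8.85×10^-12·(0.522)²) = 1.59×10^5 N/C.

1.59×10^5 N/C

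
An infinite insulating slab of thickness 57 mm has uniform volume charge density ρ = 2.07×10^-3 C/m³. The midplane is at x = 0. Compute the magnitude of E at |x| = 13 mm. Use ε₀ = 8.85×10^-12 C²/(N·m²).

E = 3.04×10^6 N/C

By symmetry E is perpendicular to the slab. A Gaussian pillbox from −13 mm to +13 mm (face area A) lies entirely within the slab.
Q_enc = ρ·(2x)·A and flux = 2EA, so 2EA = 2ρxA/ε₀ ⇒ E = |ρ|x/ε₀.
E = (2.07×10^-3)(0.013)/(8.85×10^-12) = 3.04×10^6 N/C.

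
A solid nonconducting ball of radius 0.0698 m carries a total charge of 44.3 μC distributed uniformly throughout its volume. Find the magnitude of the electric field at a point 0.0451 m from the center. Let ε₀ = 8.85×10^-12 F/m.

Take a concentric spherical Gaussian surface of radius r = 0.0451 m (r < R).
Only the charge within r is enclosed: Q_enc = Q·(r/R)³ = (44.3 μC)·(0.0451 m/0.0698 m)³ = 1.195×10^-5 C.
Gauss's law: E·4πr² = Q_enc/ε₀.
E = |Q_enc|/(4πε₀r²) = (1.195e-5)/(4π·8.85×10^-12·(0.0451)²) = 5.28×10^7 N/C.

E = 5.28×10^7 N/C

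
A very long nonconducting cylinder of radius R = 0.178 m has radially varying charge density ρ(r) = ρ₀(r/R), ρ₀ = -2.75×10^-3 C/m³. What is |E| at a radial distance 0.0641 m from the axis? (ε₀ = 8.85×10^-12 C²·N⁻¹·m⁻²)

Take a coaxial cylindrical Gaussian surface of radius r = 0.0641 m and length L (r < R).
Integrating ρ over the cross-section to radius r: λ_enc = (2πρ₀/R) ∫₀^r r'^2 dr' = 2πρ₀ r^3/(3·R) = -8.522×10^-6 C/m.
Since E is radial and uniform over the curved surface, Φ = E·2πrL = Q_enc/ε₀ = λ_enc L/ε₀.
E = |λ_enc|/(2πε₀r) = (8.522×10^-6)/(2π·8.85×10^-12·0.0641) = 2.39×10^6 N/C.

2.39e6 N/C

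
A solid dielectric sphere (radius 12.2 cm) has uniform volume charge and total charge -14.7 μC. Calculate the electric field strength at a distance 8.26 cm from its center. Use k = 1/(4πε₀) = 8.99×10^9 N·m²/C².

|E| ≈ 6.01×10^6 N/C

Use a concentric Gaussian sphere at r = 8.26 cm (r < R).
For a uniform sphere the enclosed fraction is (r/R)³, so Q_enc = (-14.7 μC)(0.0826/0.122)³ = -4.562×10^-6 C.
Applying ∮E·dA = Q_enc/ε₀ with Φ = E(4πr²):
E = k|Q_enc|/r² = (8.99×10^9)(4.562e-6)/(0.0826)² = 6.01×10^6 N/C.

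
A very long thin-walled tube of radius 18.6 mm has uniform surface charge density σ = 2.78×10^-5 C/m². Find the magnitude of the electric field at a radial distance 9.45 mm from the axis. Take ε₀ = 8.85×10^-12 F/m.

Take a coaxial cylindrical Gaussian surface of radius r = 9.45 mm and length L (r < 18.6 mm, inside the shell).
No charge is enclosed, so Gauss's law gives E·2πrL = 0 ⇒ E = 0.

|E| = 0 N/C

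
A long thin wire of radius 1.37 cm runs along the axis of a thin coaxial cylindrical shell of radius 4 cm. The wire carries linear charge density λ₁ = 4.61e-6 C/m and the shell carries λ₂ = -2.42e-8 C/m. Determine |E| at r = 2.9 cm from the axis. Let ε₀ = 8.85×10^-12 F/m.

Take a coaxial cylindrical Gaussian surface of radius r = 2.9 cm and length L (between the conductors, 1.37 cm < r < 4 cm).
Only the inner wire is enclosed; the outer shell contributes nothing inside itself. λ_enc = λ₁ = 4.61e-6 C/m.
Gauss's law: E·2πrL = λ_enc L/ε₀.
E = |λ_enc|/(2πε₀r) = (4.61e-6)/(2π·8.85×10^-12·0.029) = 2.86×10^6 N/C.

|E| = 2.86×10^6 N/C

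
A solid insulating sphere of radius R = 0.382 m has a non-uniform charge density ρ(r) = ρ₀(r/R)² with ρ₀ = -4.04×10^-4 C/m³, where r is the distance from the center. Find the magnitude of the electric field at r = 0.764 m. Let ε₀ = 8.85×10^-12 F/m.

|E| = 8.72×10^5 N/C

By spherical symmetry E is radial; choose a Gaussian sphere of radius r = 0.764 m (r > R, all charge enclosed).
Q_enc = 4π ∫₀^R ρ₀(r'/R)^2 r'² dr' = 4πρ₀R³/5 = -5.66×10^-5 C.
Since E is radial and uniform over the Gaussian sphere, Φ = E·4πr² = Q_enc/ε₀.
E = |Q_enc|/(4πε₀r²) = (5.66e-5)/(4π·8.85×10^-12·(0.764)²) = 8.72×10^5 N/C.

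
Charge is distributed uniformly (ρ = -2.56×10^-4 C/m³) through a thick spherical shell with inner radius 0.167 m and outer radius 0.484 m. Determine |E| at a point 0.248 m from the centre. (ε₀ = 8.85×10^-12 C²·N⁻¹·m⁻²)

Use a concentric Gaussian sphere at r = 0.248 m (within the shell material, 0.167 m < r < 0.484 m).
Enclosed charge is the volume from a to r: Q_enc = (4π/3)ρ(r³ − a³) = -1.136×10^-5 C.
By Gauss's law, ∮E·dA = E·4πr² = Q_enc/ε₀.
E = |Q_enc|/(4πε₀r²) = (1.136e-5)/(4π·8.85×10^-12·(0.248)²) = 1.66×10^6 N/C.

E ≈ 1.66×10^6 V/m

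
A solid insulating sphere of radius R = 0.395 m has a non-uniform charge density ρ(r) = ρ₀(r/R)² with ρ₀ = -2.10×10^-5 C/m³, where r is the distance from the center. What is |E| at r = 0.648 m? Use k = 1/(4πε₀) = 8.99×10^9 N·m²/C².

Take a concentric spherical Gaussian surface of radius r = 0.648 m (r > R, all charge enclosed).
Q_enc = 4π ∫₀^R ρ₀(r'/R)^2 r'² dr' = 4πρ₀R³/5 = -3.253×10^-6 C.
Applying ∮E·dA = Q_enc/ε₀ with Φ = E(4πr²):
E = k|Q_enc|/r² = (8.99×10^9)(3.253e-6)/(0.648)² = 6.96×10^4 N/C.

6.96e4 N/C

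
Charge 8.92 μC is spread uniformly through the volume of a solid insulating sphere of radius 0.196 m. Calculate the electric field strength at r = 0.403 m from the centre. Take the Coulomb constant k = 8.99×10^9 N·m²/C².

By spherical symmetry E is radial; choose a Gaussian sphere of radius r = 0.403 m (r > R, so the entire charge is enclosed).
Q_enc = 8.92 μC = 8.92×10^-6 C.
Gauss's law: E·4πr² = Q_enc/ε₀.
E = k|Q_enc|/r² = (8.99×10^9)(8.92×10^-6)/(0.403)² = 4.94e5 N/C.

|E| ≈ 4.94e5 V/m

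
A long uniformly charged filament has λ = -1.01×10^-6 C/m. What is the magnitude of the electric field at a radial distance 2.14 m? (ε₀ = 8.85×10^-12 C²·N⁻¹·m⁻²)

|E| ≈ 8.49e3 V/m

Coaxial Gaussian cylinder, radius r = 2.14 m, length L.
Q_enc = λL, so λ_enc = -1.01×10^-6 C/m.
Applying ∮E·dA = Q_enc/ε₀ with the end caps contributing no flux:
E = |λ_enc|/(2πε₀r) = (1.01×10^-6)/(2π·8.85×10^-12·2.14) = 8.49e3 N/C.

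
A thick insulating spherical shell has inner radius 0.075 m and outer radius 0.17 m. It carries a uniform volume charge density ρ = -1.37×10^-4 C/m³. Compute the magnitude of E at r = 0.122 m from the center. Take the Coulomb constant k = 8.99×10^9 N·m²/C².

By spherical symmetry E is radial; choose a Gaussian sphere of radius r = 0.122 m (within the shell material, 0.075 m < r < 0.17 m).
Only the shell between 0.075 m and r is enclosed: Q_enc = ρ·(4π/3)(r³ − a³) = (-1.37×10^-4)·(4π/3)·((0.122)³ − (0.075)³) = -8.00×10^-7 C.
Since E is radial and uniform over the Gaussian sphere, Φ = E·4πr² = Q_enc/ε₀.
E = k|Q_enc|/r² = (8.99×10^9)(8.00×10^-7)/(0.122)² = 4.83×10^5 N/C.

|E| ≈ 4.83×10^5 N/C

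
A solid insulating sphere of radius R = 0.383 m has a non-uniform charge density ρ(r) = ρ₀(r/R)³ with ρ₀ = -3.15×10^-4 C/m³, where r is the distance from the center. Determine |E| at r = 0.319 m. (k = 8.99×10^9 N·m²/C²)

By spherical symmetry E is radial; choose a Gaussian sphere of radius r = 0.319 m (r < R).
Integrate the density: Q_enc = 4π ∫₀^r ρ₀(r'/R)^3 r'² dr' = 4πρ₀ r^6/(6·R³) = -1.237×10^-5 C.
Applying ∮E·dA = Q_enc/ε₀ with Φ = E(4πr²):
E = k|Q_enc|/r² = (8.99×10^9)(1.237e-5)/(0.319)² = 1.09e6 N/C.

E ≈ 1.09×10^6 N/C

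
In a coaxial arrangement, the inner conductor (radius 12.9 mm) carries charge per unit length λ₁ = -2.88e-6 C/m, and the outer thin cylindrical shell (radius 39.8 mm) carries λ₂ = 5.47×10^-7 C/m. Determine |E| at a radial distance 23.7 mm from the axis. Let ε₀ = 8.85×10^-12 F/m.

By cylindrical symmetry E is radial; use a coaxial Gaussian cylinder of radius 23.7 mm and length L (between the conductors, 12.9 mm < r < 39.8 mm).
The shell at 39.8 mm lies outside the Gaussian surface, so λ_enc = λ₁ = -2.88e-6 C/m.
Applying ∮E·dA = Q_enc/ε₀ with the end caps contributing no flux:
E = |λ_enc|/(2πε₀r) = (2.88×10^-6)/(2π·8.85×10^-12·0.0237) = 2.19e6 N/C.

2.19e6 N/C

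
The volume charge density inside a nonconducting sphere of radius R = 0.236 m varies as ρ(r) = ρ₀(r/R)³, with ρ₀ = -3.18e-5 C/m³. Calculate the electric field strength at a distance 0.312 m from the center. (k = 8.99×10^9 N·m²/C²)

E ≈ 8.08×10^4 N/C

Take a concentric spherical Gaussian surface of radius r = 0.312 m (r > R, all charge enclosed).
Q_enc = 4π ∫₀^R ρ₀(r'/R)^3 r'² dr' = 4πρ₀R³/6 = -8.754e-7 C.
Since E is radial and uniform over the Gaussian sphere, Φ = E·4πr² = Q_enc/ε₀.
E = k|Q_enc|/r² = (8.99×10^9)(8.754e-7)/(0.312)² = 8.08×10^4 N/C.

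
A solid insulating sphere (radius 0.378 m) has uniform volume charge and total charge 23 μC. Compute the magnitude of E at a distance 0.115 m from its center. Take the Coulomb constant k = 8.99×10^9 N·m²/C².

Take a concentric spherical Gaussian surface of radius r = 0.115 m (r < R).
For a uniform sphere the enclosed fraction is (r/R)³, so Q_enc = (23 μC)(0.115/0.378)³ = 6.477e-7 C.
Applying ∮E·dA = Q_enc/ε₀ with Φ = E(4πr²):
E = k|Q_enc|/r² = (8.99×10^9)(6.477×10^-7)/(0.115)² = 4.40e5 N/C.

4.40×10^5 N/C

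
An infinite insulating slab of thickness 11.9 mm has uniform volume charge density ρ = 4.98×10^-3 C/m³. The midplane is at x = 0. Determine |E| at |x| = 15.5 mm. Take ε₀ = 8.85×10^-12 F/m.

The point |x| = 15.5 mm lies outside the slab (half-thickness 0.00595 m). A symmetric pillbox spanning the full slab encloses Q_enc = ρ·d·A.
Flux = 2EA ⇒ E = |ρ|d/(2ε₀), independent of distance outside.
E = (4.98×10^-3)(0.0119)/(2·8.85×10^-12) = 3.35×10^6 N/C.

|E| ≈ 3.35e6 N/C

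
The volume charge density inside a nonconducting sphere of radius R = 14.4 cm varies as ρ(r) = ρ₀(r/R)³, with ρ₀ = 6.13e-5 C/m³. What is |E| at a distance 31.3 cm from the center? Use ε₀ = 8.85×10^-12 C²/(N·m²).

3.52e4 N/C

Use a concentric Gaussian sphere at r = 31.3 cm (r > R, all charge enclosed).
Q_enc = 4π ∫₀^R ρ₀(r'/R)^3 r'² dr' = 4πρ₀R³/6 = 3.834×10^-7 C.
By Gauss's law, ∮E·dA = E·4πr² = Q_enc/ε₀.
E = |Q_enc|/(4πε₀r²) = (3.834×10^-7)/(4π·8.85×10^-12·(0.313)²) = 3.52e4 N/C.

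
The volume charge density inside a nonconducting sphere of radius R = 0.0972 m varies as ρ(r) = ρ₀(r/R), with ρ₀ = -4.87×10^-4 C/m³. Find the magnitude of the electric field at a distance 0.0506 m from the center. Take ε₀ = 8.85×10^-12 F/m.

Use a concentric Gaussian sphere at r = 0.0506 m (r < R).
Integrate the density: Q_enc = 4π ∫₀^r ρ₀(r'/R)^1 r'² dr' = 4πρ₀ r^4/(4·R) = -1.032×10^-7 C.
Applying ∮E·dA = Q_enc/ε₀ with Φ = E(4πr²):
E = |Q_enc|/(4πε₀r²) = (1.032×10^-7)/(4π·8.85×10^-12·(0.0506)²) = 3.62×10^5 N/C.

E ≈ 3.62×10^5 N/C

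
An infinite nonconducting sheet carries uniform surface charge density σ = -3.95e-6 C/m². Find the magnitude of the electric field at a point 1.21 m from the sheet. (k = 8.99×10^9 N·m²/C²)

|E| ≈ 2.23e5 N/C

The symmetry is planar: E is normal to the sheet and the same magnitude on both sides. Take a pillbox straddling the sheet with end-cap area A.
Only the two end caps contribute flux: Φ = 2EA. With Q_enc = σA, Gauss's law gives E = |σ|/(2ε₀).
E = 2πk|σ| = 2π(8.99×10^9)(3.95×10^-6) = 2.23e5 N/C.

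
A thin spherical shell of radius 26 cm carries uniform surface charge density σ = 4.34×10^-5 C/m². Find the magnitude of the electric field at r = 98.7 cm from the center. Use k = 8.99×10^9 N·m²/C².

Take a concentric spherical Gaussian surface of radius r = 98.7 cm (r > 26 cm).
The entire shell is enclosed: Q_enc = σ·4πR² = (4.34e-5)·4π·(0.26)² = 3.687e-5 C.
Since E is radial and uniform over the Gaussian sphere, Φ = E·4πr² = Q_enc/ε₀.
E = k|Q_enc|/r² = (8.99×10^9)(3.687e-5)/(0.987)² = 3.40×10^5 N/C.

|E| = 3.40e5 N/C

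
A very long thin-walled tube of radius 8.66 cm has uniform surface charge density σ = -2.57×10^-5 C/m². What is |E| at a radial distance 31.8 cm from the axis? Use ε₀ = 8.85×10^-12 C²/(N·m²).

|E| ≈ 7.91×10^5 V/m

By cylindrical symmetry E is radial; use a coaxial Gaussian cylinder of radius 31.8 cm and length L (r > 8.66 cm).
The whole shell is enclosed: λ_enc = σ·2πR = (-2.57×10^-5)·2π·(0.0866) = -1.398×10^-5 C/m.
Applying ∮E·dA = Q_enc/ε₀ with the end caps contributing no flux:
E = |λ_enc|/(2πε₀r) = (1.398×10^-5)/(2π·8.85×10^-12·0.318) = 7.91×10^5 N/C.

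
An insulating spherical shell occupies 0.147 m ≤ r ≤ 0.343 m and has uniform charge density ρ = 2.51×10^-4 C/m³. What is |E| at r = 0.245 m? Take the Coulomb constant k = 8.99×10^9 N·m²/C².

E ≈ 1.82×10^6 N/C

Use a concentric Gaussian sphere at r = 0.245 m (within the shell material, 0.147 m < r < 0.343 m).
Enclosed charge is the volume from a to r: Q_enc = (4π/3)ρ(r³ − a³) = 1.212×10^-5 C.
By Gauss's law, ∮E·dA = E·4πr² = Q_enc/ε₀.
E = k|Q_enc|/r² = (8.99×10^9)(1.212×10^-5)/(0.245)² = 1.82×10^6 N/C.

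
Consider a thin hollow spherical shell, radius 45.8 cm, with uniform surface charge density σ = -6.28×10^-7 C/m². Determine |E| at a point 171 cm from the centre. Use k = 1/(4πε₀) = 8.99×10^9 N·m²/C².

By spherical symmetry E is radial; choose a Gaussian sphere of radius r = 171 cm (r > 45.8 cm).
The entire shell is enclosed: Q_enc = σ·4πR² = (-6.28e-7)·4π·(0.458)² = -1.655×10^-6 C.
Gauss's law: E·4πr² = Q_enc/ε₀.
E = k|Q_enc|/r² = (8.99×10^9)(1.655×10^-6)/(1.71)² = 5.09×10^3 N/C.

E ≈ 5.09e3 N/C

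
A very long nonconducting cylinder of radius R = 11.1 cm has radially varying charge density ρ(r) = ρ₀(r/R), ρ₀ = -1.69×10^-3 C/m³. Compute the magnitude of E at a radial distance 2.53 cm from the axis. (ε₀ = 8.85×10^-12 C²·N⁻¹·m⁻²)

|E| ≈ 3.67×10^5 V/m

By cylindrical symmetry E is radial; use a coaxial Gaussian cylinder of radius 2.53 cm and length L (r < R).
λ_enc = ∫₀^r ρ(r')·2πr' dr' = (2πρ₀/R)·r^3/3 = -5.164e-7 C/m.
Gauss's law: E·2πrL = λ_enc L/ε₀.
E = |λ_enc|/(2πε₀r) = (5.164e-7)/(2π·8.85×10^-12·0.0253) = 3.67×10^5 N/C.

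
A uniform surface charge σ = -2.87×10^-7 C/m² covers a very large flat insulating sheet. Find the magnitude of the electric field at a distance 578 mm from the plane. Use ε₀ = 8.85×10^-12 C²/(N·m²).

|E| = 1.62e4 V/m

By planar symmetry E is perpendicular to the sheet and uniform; use a Gaussian pillbox with flat faces of area A on each side of the sheet.
Flux Φ = 2EA and Q_enc = σA, so 2EA = σA/ε₀ ⇒ E = |σ|/(2ε₀), independent of distance.
E = |σ|/(2ε₀) = (2.87×10^-7)/(2·8.85×10^-12) = 1.62e4 N/C.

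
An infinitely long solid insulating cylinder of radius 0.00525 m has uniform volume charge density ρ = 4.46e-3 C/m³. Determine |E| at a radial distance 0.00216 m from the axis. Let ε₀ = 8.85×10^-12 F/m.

|E| = 5.44e5 N/C

Choose a coaxial cylinder of radius r = 0.00216 m (arbitrary length L) as the Gaussian surface (r < R).
Charge inside radius r per length L is ρ·πr²·L, so λ_enc = ρπr² = 6.537×10^-8 C/m.
By Gauss's law (flux through the curved wall only), E·2πrL = λ_enc L/ε₀.
E = |λ_enc|/(2πε₀r) = (6.537×10^-8)/(2π·8.85×10^-12·0.00216) = 5.44×10^5 N/C.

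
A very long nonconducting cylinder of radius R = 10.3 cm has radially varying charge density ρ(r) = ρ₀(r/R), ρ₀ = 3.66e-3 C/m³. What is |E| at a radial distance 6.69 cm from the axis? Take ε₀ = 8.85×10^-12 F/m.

Take a coaxial cylindrical Gaussian surface of radius r = 6.69 cm and length L (r < R).
Integrating ρ over the cross-section to radius r: λ_enc = (2πρ₀/R) ∫₀^r r'^2 dr' = 2πρ₀ r^3/(3·R) = 2.228e-5 C/m.
Applying ∮E·dA = Q_enc/ε₀ with the end caps contributing no flux:
E = |λ_enc|/(2πε₀r) = (2.228×10^-5)/(2π·8.85×10^-12·0.0669) = 5.99×10^6 N/C.

|E| ≈ 5.99×10^6 N/C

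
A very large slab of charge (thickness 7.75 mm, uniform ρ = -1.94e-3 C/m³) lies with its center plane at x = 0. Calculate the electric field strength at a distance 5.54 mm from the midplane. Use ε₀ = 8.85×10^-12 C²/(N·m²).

The point |x| = 5.54 mm lies outside the slab (half-thickness 0.003875 m). A symmetric pillbox spanning the full slab encloses Q_enc = ρ·d·A.
Flux = 2EA ⇒ E = |ρ|d/(2ε₀), independent of distance outside.
E = (1.94×10^-3)(0.00775)/(2·8.85×10^-12) = 8.49×10^5 N/C.

|E| ≈ 8.49×10^5 V/m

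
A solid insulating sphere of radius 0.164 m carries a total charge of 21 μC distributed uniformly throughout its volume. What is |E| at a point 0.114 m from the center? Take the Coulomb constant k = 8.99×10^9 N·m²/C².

Symmetry ⇒ E = E(r) r̂. Gaussian sphere of radius r = 0.114 m (r < R).
Only the charge within r is enclosed: Q_enc = Q·(r/R)³ = (21 μC)·(0.114 m/0.164 m)³ = 7.053e-6 C.
Applying ∮E·dA = Q_enc/ε₀ with Φ = E(4πr²):
E = k|Q_enc|/r² = (8.99×10^9)(7.053×10^-6)/(0.114)² = 4.88e6 N/C.

|E| ≈ 4.88×10^6 N/C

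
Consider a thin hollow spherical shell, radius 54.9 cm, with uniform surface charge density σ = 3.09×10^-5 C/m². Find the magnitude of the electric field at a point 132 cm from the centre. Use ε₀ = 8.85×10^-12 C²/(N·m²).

Symmetry ⇒ E = E(r) r̂. Gaussian sphere of radius r = 132 cm (r > 54.9 cm).
The entire shell is enclosed: Q_enc = σ·4πR² = (3.09e-5)·4π·(0.549)² = 1.17×10^-4 C.
By Gauss's law, ∮E·dA = E·4πr² = Q_enc/ε₀.
E = |Q_enc|/(4πε₀r²) = (1.17×10^-4)/(4π·8.85×10^-12·(1.32)²) = 6.04×10^5 N/C.

|E| = 6.04×10^5 N/C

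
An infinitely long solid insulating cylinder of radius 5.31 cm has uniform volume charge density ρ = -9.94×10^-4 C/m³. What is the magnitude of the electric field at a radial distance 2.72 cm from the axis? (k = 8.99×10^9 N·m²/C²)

Take a coaxial cylindrical Gaussian surface of radius r = 2.72 cm and length L (r < R).
Charge inside radius r per length L is ρ·πr²·L, so λ_enc = ρπr² = -2.31×10^-6 C/m.
By Gauss's law (flux through the curved wall only), E·2πrL = λ_enc L/ε₀.
E = 2k|λ_enc|/r = 2(8.99×10^9)(2.31×10^-6)/(0.0272) = 1.53×10^6 N/C.

E = 1.53×10^6 V/m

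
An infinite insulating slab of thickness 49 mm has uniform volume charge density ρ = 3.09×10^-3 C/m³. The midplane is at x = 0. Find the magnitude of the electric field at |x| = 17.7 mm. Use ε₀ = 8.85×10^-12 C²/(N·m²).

6.18e6 N/C

By symmetry E is perpendicular to the slab. A Gaussian pillbox from −17.7 mm to +17.7 mm (face area A) lies entirely within the slab.
Q_enc = ρ·(2x)·A and flux = 2EA, so 2EA = 2ρxA/ε₀ ⇒ E = |ρ|x/ε₀.
E = (3.09×10^-3)(0.0177)/(8.85×10^-12) = 6.18×10^6 N/C.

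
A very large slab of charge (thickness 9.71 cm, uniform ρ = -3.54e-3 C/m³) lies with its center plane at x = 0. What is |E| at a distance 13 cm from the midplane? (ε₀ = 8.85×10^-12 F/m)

The point |x| = 13 cm lies outside the slab (half-thickness 0.04855 m). A symmetric pillbox spanning the full slab encloses Q_enc = ρ·d·A.
Flux = 2EA ⇒ E = |ρ|d/(2ε₀), independent of distance outside.
E = (3.54×10^-3)(0.0971)/(2·8.85×10^-12) = 1.94×10^7 N/C.

1.94×10^7 V/m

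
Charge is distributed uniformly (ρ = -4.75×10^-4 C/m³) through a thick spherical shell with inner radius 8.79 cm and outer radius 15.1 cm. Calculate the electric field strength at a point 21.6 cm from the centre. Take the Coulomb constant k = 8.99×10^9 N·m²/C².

E ≈ 1.06e6 N/C

Symmetry ⇒ E = E(r) r̂. Gaussian sphere of radius r = 21.6 cm (r > 15.1 cm, enclosing the whole shell).
Q_enc = ρ·(4π/3)(b³ − a³) = (-4.75×10^-4)·(4π/3)·((0.151)³ − (0.0879)³) = -5.499×10^-6 C.
By Gauss's law, ∮E·dA = E·4πr² = Q_enc/ε₀.
E = k|Q_enc|/r² = (8.99×10^9)(5.499×10^-6)/(0.216)² = 1.06e6 N/C.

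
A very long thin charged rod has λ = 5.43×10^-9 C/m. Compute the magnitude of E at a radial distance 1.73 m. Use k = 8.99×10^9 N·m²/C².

E ≈ 56.4 V/m

Choose a coaxial cylinder of radius r = 1.73 m (arbitrary length L) as the Gaussian surface.
Q_enc = λL, so λ_enc = 5.43e-9 C/m.
Applying ∮E·dA = Q_enc/ε₀ with the end caps contributing no flux:
E = 2k|λ_enc|/r = 2(8.99×10^9)(5.43×10^-9)/(1.73) = 56.4 N/C.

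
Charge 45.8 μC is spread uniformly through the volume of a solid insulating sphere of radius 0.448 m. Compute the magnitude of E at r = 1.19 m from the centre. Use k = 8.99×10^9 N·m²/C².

|E| ≈ 2.91×10^5 V/m

By spherical symmetry E is radial; choose a Gaussian sphere of radius r = 1.19 m (r > R, so the entire charge is enclosed).
Q_enc = 45.8 μC = 4.58×10^-5 C.
Applying ∮E·dA = Q_enc/ε₀ with Φ = E(4πr²):
E = k|Q_enc|/r² = (8.99×10^9)(4.58×10^-5)/(1.19)² = 2.91e5 N/C.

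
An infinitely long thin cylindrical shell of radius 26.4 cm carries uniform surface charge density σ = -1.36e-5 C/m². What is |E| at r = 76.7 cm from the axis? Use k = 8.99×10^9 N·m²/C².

E ≈ 5.29×10^5 V/m

Coaxial Gaussian cylinder, radius r = 76.7 cm, length L (r > 26.4 cm).
The whole shell is enclosed: λ_enc = σ·2πR = (-1.36e-5)·2π·(0.264) = -2.256×10^-5 C/m.
By Gauss's law (flux through the curved wall only), E·2πrL = λ_enc L/ε₀.
E = 2k|λ_enc|/r = 2(8.99×10^9)(2.256×10^-5)/(0.767) = 5.29×10^5 N/C.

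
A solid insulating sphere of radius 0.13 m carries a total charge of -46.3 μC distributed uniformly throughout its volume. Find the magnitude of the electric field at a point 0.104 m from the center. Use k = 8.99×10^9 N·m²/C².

1.97e7 N/C

Take a concentric spherical Gaussian surface of radius r = 0.104 m (r < R).
For a uniform sphere the enclosed fraction is (r/R)³, so Q_enc = (-46.3 μC)(0.104/0.13)³ = -2.371×10^-5 C.
Applying ∮E·dA = Q_enc/ε₀ with Φ = E(4πr²):
E = k|Q_enc|/r² = (8.99×10^9)(2.371×10^-5)/(0.104)² = 1.97×10^7 N/C.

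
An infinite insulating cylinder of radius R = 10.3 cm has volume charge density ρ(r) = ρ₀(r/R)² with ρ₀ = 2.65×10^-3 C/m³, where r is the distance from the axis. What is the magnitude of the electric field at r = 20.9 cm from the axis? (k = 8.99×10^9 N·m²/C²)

Choose a coaxial cylinder of radius r = 20.9 cm (arbitrary length L) as the Gaussian surface (r > R, full charge per length enclosed).
λ_enc = 2π ∫₀^R ρ₀(r'/R)^2 r' dr' = 2πρ₀R²/4 = 4.416e-5 C/m.
Gauss's law: E·2πrL = λ_enc L/ε₀.
E = 2k|λ_enc|/r = 2(8.99×10^9)(4.416×10^-5)/(0.209) = 3.80×10^6 N/C.

E = 3.80e6 V/m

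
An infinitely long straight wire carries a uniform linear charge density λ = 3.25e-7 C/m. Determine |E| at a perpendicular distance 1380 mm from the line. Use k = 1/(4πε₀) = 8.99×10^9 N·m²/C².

E ≈ 4.23×10^3 V/m

Take a coaxial cylindrical Gaussian surface of radius r = 1380 mm and length L.
Q_enc = λL, so λ_enc = 3.25×10^-7 C/m.
By Gauss's law (flux through the curved wall only), E·2πrL = λ_enc L/ε₀.
E = 2k|λ_enc|/r = 2(8.99×10^9)(3.25×10^-7)/(1.38) = 4.23×10^3 N/C.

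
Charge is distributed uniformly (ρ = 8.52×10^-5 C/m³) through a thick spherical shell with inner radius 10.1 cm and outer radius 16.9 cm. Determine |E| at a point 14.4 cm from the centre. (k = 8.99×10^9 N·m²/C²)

|E| ≈ 3.03×10^5 N/C

Symmetry ⇒ E = E(r) r̂. Gaussian sphere of radius r = 14.4 cm (within the shell material, 10.1 cm < r < 16.9 cm).
Only the shell between 10.1 cm and r is enclosed: Q_enc = ρ·(4π/3)(r³ − a³) = (8.52×10^-5)·(4π/3)·((0.144)³ − (0.101)³) = 6.98e-7 C.
By Gauss's law, ∮E·dA = E·4πr² = Q_enc/ε₀.
E = k|Q_enc|/r² = (8.99×10^9)(6.98e-7)/(0.144)² = 3.03×10^5 N/C.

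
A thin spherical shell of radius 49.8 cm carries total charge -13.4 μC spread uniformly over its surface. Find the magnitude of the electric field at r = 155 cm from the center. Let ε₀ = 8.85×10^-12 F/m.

Take a concentric spherical Gaussian surface of radius r = 155 cm (r > 49.8 cm).
The entire shell is enclosed: Q_enc = -1.34×10^-5 C.
Since E is radial and uniform over the Gaussian sphere, Φ = E·4πr² = Q_enc/ε₀.
E = |Q_enc|/(4πε₀r²) = (1.34×10^-5)/(4π·8.85×10^-12·(1.55)²) = 5.02e4 N/C.

|E| = 5.02×10^4 N/C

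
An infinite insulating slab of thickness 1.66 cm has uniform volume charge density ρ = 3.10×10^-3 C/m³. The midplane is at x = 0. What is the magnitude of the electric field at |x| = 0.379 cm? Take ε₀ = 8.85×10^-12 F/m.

By symmetry E is perpendicular to the slab. A Gaussian pillbox from −0.379 cm to +0.379 cm (face area A) lies entirely within the slab.
Q_enc = ρ·(2x)·A and flux = 2EA, so 2EA = 2ρxA/ε₀ ⇒ E = |ρ|x/ε₀.
E = (3.10e-3)(0.00379)/(8.85×10^-12) = 1.33×10^6 N/C.

1.33×10^6 N/C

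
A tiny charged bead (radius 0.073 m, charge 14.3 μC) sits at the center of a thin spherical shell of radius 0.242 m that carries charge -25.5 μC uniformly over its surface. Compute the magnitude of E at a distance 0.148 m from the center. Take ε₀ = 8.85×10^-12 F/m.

Use a concentric Gaussian sphere at r = 0.148 m (between the bodies, 0.073 m < r < 0.242 m).
The shell at 0.242 m lies outside the Gaussian surface, so Q_enc = 14.3 μC = 1.43×10^-5 C.
Gauss's law: E·4πr² = Q_enc/ε₀.
E = |Q_enc|/(4πε₀r²) = (1.43e-5)/(4π·8.85×10^-12·(0.148)²) = 5.87×10^6 N/C.

E = 5.87×10^6 N/C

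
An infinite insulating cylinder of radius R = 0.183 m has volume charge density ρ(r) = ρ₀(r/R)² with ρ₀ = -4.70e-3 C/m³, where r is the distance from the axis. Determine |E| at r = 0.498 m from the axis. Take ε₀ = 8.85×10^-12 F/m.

Take a coaxial cylindrical Gaussian surface of radius r = 0.498 m and length L (r > R, full charge per length enclosed).
λ_enc = 2π ∫₀^R ρ₀(r'/R)^2 r' dr' = 2πρ₀R²/4 = -2.472e-4 C/m.
Gauss's law: E·2πrL = λ_enc L/ε₀.
E = |λ_enc|/(2πε₀r) = (2.472e-4)/(2π·8.85×10^-12·0.498) = 8.93e6 N/C.

8.93e6 N/C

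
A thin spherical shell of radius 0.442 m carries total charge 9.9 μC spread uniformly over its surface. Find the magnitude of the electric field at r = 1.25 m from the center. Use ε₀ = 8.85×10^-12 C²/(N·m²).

Take a concentric spherical Gaussian surface of radius r = 1.25 m (r > 0.442 m).
The entire shell is enclosed: Q_enc = 9.90×10^-6 C.
By Gauss's law, ∮E·dA = E·4πr² = Q_enc/ε₀.
E = |Q_enc|/(4πε₀r²) = (9.90×10^-6)/(4π·8.85×10^-12·(1.25)²) = 5.70×10^4 N/C.

E ≈ 5.70×10^4 N/C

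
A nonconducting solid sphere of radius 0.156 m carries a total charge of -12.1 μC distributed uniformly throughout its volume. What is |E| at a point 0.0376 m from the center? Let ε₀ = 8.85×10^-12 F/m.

Symmetry ⇒ E = E(r) r̂. Gaussian sphere of radius r = 0.0376 m (r < R).
Only the charge within r is enclosed: Q_enc = Q·(r/R)³ = (-12.1 μC)·(0.0376 m/0.156 m)³ = -1.694×10^-7 C.
Gauss's law: E·4πr² = Q_enc/ε₀.
E = |Q_enc|/(4πε₀r²) = (1.694e-7)/(4π·8.85×10^-12·(0.0376)²) = 1.08×10^6 N/C.

|E| = 1.08×10^6 V/m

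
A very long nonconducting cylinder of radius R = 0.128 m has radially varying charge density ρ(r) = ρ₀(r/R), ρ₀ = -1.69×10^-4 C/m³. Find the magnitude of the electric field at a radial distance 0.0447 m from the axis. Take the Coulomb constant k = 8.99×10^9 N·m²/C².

Choose a coaxial cylinder of radius r = 0.0447 m (arbitrary length L) as the Gaussian surface (r < R).
λ_enc = ∫₀^r ρ(r')·2πr' dr' = (2πρ₀/R)·r^3/3 = -2.47×10^-7 C/m.
Since E is radial and uniform over the curved surface, Φ = E·2πrL = Q_enc/ε₀ = λ_enc L/ε₀.
E = 2k|λ_enc|/r = 2(8.99×10^9)(2.47e-7)/(0.0447) = 9.93×10^4 N/C.

9.93e4 V/m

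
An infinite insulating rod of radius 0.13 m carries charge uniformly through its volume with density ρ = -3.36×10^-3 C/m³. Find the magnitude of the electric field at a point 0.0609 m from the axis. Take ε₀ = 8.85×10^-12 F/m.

Take a coaxial cylindrical Gaussian surface of radius r = 0.0609 m and length L (r < R).
Charge inside radius r per length L is ρ·πr²·L, so λ_enc = ρπr² = -3.915×10^-5 C/m.
Gauss's law: E·2πrL = λ_enc L/ε₀.
E = |λ_enc|/(2πε₀r) = (3.915×10^-5)/(2π·8.85×10^-12·0.0609) = 1.16e7 N/C.

1.16e7 V/m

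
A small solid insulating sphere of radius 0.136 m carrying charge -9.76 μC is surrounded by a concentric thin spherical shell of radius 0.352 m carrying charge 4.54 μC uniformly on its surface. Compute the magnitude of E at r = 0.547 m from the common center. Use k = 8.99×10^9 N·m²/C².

|E| ≈ 1.57e5 V/m

Use a concentric Gaussian sphere at r = 0.547 m (r > 0.352 m, enclosing both).
Q_enc = (-9.76 μC) + (4.54 μC) = -5.22×10^-6 C.
Since E is radial and uniform over the Gaussian sphere, Φ = E·4πr² = Q_enc/ε₀.
E = k|Q_enc|/r² = (8.99×10^9)(5.22×10^-6)/(0.547)² = 1.57×10^5 N/C.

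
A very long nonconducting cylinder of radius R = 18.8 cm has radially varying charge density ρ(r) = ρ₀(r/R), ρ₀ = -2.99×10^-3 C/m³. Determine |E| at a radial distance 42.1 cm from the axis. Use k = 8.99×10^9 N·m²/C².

E = 9.45e6 V/m

Take a coaxial cylindrical Gaussian surface of radius r = 42.1 cm and length L (r > R, full charge per length enclosed).
λ_enc = 2π ∫₀^R ρ₀(r'/R)^1 r' dr' = 2πρ₀R²/3 = -2.213e-4 C/m.
Since E is radial and uniform over the curved surface, Φ = E·2πrL = Q_enc/ε₀ = λ_enc L/ε₀.
E = 2k|λ_enc|/r = 2(8.99×10^9)(2.213×10^-4)/(0.421) = 9.45×10^6 N/C.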